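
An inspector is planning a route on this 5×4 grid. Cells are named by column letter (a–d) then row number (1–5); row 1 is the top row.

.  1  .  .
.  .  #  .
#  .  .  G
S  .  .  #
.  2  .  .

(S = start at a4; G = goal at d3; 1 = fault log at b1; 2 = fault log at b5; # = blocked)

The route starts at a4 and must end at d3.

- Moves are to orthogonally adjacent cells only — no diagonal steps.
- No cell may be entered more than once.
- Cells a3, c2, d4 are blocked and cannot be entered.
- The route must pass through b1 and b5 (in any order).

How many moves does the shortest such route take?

10

Any route passes through b1 and b5 in some order between a4 and d3. Summing Manhattan distances along each leg and taking the cheapest ordering (a4 → b5 → b1 → d3) gives a lower bound of 2 + 4 + 4 = 10 moves.
A route of 10 moves achieves this: a4 → a5 → b5 → b4 → b3 → b2 → b1 → c1 → d1 → d2 → d3.
Since 10 matches the lower bound, it is optimal.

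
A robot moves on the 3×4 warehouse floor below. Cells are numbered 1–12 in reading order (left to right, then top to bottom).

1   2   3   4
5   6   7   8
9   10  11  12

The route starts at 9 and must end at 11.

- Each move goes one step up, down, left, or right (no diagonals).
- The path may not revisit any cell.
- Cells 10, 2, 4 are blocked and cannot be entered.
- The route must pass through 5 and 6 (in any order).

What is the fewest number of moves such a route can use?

4

Any route passes through 5 and 6 in some order between 9 and 11. Summing Manhattan distances along each leg and taking the cheapest ordering (9 → 5 → 6 → 11) gives a lower bound of 1 + 1 + 2 = 4 moves.
A route of 4 moves achieves this: 9 → 5 → 6 → 7 → 11.
Since 4 matches the lower bound, it is optimal.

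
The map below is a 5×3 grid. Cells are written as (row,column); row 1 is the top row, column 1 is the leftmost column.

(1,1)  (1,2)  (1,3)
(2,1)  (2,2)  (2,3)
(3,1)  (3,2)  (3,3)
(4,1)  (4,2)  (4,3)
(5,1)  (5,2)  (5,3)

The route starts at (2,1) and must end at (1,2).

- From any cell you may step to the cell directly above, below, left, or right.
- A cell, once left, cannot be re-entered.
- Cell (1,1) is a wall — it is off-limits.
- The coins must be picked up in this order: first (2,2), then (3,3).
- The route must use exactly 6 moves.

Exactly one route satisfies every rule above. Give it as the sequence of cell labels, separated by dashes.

(2,1) - (2,2) - (3,2) - (3,3) - (2,3) - (1,3) - (1,2)

The waypoints must appear in the order (2,2), (3,3), with no cell reused.
Route from (2,1): right to (2,2), down to (3,2), right to (3,3), 2× up (reaching (1,3)), left to (1,2) — 6 moves in all.
Check: order respected ((2,2) at step 1, (3,3) at step 3); 6 moves as required.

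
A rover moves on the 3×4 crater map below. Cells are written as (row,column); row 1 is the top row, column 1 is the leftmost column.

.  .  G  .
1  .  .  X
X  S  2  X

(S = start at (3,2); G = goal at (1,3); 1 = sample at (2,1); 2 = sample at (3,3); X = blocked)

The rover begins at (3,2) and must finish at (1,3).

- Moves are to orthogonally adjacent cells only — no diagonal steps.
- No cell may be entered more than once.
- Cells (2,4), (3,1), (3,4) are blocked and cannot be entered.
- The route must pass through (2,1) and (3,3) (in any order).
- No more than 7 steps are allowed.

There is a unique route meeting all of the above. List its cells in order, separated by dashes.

The budget equals the shortest possible length, so every move has to be on a shortest route through the required cells.
Route from (3,2): right 1 to (3,3), up 1 to (2,3), left 2 to (2,1), up 1 to (1,1), right 2 to (1,3) — 7 moves in all.
Check: all required cells visited; 7 ≤ 7 moves.

(3,2) - (3,3) - (2,3) - (2,2) - (2,1) - (1,1) - (1,2) - (1,3)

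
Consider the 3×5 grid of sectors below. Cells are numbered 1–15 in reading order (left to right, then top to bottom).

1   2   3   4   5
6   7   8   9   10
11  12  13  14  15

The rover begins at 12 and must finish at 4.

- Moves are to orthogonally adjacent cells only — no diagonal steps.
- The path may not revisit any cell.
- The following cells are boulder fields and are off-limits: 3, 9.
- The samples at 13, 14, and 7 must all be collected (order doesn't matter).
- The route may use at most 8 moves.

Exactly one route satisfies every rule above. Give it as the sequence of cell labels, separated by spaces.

Any route must reach 13, 14, and 7 and still end at 4 within 8 moves, so the order of the required stops is forced.
Route from 12: up 1 to 7, right 1 to 8, down 1 to 13, right 2 to 15, up 2 to 5, left 1 to 4 — 8 moves in all.
Check: all required cells visited; 8 ≤ 8 moves.

12 7 8 13 14 15 10 5 4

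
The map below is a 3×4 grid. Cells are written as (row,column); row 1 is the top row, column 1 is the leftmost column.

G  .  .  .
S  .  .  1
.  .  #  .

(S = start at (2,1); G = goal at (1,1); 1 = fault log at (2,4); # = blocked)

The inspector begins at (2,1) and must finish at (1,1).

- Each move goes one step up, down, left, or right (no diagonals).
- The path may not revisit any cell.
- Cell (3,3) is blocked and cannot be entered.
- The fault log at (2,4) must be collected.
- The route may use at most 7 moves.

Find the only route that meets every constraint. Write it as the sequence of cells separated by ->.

The budget equals the shortest possible length, so every move has to be on a shortest route through the required cells.
Route from (2,1): right 3 to (2,4), up 1 to (1,4), left 3 to (1,1) — 7 moves in all.
Check: all required cells visited; 7 ≤ 7 moves.

(2,1) -> (2,2) -> (2,3) -> (2,4) -> (1,4) -> (1,3) -> (1,2) -> (1,1)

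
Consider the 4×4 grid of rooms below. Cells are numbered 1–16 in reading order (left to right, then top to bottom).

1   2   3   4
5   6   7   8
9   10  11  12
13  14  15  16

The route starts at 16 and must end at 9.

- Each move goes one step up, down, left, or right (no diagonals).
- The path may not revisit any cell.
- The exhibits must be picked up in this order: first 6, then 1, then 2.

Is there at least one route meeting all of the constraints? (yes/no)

no

Ignoring the required order, 48 revisit-free routes from 16 to 9 pass through all of 6, 1, and 2; the waypoint orders that occur are 6 → 2 → 1 (26); 2 → 1 → 6 (22) — never 6 → 1 → 2.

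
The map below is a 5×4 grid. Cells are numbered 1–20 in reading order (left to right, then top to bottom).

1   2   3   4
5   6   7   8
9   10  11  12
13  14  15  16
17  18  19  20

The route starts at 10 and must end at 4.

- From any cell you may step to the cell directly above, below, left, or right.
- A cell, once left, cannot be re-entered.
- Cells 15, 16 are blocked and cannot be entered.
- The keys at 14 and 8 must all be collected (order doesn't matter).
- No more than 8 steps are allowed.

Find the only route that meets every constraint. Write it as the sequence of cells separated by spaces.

Any route must reach 14 and 8 and still end at 4 within 8 moves, so the order of the required stops is forced.
Route from 10: down 1 to 14, left 1 to 13, up 2 to 5, right 3 to 8, up 1 to 4 — 8 moves in all.
Check: all required cells visited; 8 ≤ 8 moves.

10 14 13 9 5 6 7 8 4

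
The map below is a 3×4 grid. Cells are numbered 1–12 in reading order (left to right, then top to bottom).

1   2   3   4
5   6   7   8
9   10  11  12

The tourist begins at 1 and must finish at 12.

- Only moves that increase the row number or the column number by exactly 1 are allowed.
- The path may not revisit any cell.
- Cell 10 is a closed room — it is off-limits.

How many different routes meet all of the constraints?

A right/down-only route from 1 to 12 makes exactly 2 down-moves and 3 right-moves in some order.
With no other constraints that would be C(5,2) = 10 routes.
Subtract routes through each blocked cell (inclusion–exclusion for overlaps): − through 10: 3 → 7.
That gives 7 routes.

7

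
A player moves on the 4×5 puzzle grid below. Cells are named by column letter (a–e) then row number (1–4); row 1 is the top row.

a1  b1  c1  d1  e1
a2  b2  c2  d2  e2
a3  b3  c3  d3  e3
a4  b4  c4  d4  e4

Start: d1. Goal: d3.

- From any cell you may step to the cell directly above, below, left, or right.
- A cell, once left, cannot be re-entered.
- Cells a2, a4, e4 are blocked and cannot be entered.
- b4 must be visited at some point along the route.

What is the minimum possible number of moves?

8

Any route passes through b4 somewhere between d1 and d3. Summing Manhattan distances along the two legs (d1 → b4 → d3) gives a lower bound of 5 + 3 = 8 moves.
A route of 8 moves achieves this: d1 → d2 → c2 → c3 → b3 → b4 → c4 → d4 → d3.
Since 8 matches the lower bound, it is optimal.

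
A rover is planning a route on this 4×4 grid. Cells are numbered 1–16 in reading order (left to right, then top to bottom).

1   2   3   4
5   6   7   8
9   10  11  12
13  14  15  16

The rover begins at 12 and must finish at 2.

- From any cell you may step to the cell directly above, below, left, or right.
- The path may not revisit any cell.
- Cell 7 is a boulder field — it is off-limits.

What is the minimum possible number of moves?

4

The Manhattan distance from 12 to 2 is |3−1| + |4−2| = 4, so at least 4 moves are needed.
A route of 4 moves achieves this: 12 → 8 → 4 → 3 → 2.
Since 4 matches the lower bound, it is optimal.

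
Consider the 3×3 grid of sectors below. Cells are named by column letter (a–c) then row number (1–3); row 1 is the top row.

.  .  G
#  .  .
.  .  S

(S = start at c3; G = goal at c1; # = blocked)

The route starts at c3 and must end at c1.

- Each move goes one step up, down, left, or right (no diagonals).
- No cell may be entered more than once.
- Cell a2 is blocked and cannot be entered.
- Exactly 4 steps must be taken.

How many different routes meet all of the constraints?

3

Need simple routes of exactly 4 moves from c3 to c1 (Manhattan distance 2, so 1 moves are spent on a detour and 1 undoing it).
Enumerating: c3 c2 b2 b1 c1 | c3 b3 b2 b1 c1 | c3 b3 b2 c2 c1.
That gives 3 routes.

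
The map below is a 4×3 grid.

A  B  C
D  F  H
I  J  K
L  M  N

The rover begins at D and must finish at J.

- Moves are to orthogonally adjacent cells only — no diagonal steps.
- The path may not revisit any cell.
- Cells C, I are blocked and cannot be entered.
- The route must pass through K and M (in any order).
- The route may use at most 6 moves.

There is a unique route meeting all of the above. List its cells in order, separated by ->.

D -> F -> H -> K -> N -> M -> J

The 6-move cap with required stops at K, M leaves no slack for detours.
Route from D: right 2 to H, down 2 to N, left 1 to M, up 1 to J — 6 moves in all.
Check: all required cells visited; 6 ≤ 6 moves.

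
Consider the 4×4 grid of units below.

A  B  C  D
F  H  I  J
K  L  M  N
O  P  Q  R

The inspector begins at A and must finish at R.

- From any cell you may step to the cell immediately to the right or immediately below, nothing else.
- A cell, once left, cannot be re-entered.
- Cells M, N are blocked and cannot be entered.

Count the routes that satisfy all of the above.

4

A right/down-only route from A to R makes exactly 3 down-moves and 3 right-moves in some order.
With no other constraints that would be C(6,3) = 20 routes.
Subtract routes through each blocked cell (inclusion–exclusion for overlaps): − through M: 12 − through N: 10 + through M&N: 6 → 4.
That gives 4 routes.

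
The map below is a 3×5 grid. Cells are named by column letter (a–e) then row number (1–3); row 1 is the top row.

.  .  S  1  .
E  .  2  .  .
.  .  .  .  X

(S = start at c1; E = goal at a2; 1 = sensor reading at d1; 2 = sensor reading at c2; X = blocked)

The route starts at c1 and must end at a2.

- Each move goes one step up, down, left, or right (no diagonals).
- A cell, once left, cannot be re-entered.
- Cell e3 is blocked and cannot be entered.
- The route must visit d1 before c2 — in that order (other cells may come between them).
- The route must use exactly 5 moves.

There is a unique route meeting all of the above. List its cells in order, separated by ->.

c1 -> d1 -> d2 -> c2 -> b2 -> a2

The waypoints must appear in the order d1, c2, with no cell reused.
Route from c1: right 1 to d1, down 1 to d2, left 3 to a2 — 5 moves in all.
Check: order respected (1 at step 1, 2 at step 3); 5 moves as required.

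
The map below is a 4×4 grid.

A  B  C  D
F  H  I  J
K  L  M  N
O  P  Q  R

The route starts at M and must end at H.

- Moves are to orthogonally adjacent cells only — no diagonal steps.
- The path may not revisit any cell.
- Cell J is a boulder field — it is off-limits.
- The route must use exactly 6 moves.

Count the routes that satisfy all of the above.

Need simple routes of exactly 6 moves from M to H (Manhattan distance 2, so 2 moves are spent on a detour and 2 undoing it).
Enumerating: M I C B A F H | M Q P L K F H | M Q P O K F H | M Q P O K L H | M L P O K F H | M L K F A B H | M N R Q P L H.
That gives 7 routes.

7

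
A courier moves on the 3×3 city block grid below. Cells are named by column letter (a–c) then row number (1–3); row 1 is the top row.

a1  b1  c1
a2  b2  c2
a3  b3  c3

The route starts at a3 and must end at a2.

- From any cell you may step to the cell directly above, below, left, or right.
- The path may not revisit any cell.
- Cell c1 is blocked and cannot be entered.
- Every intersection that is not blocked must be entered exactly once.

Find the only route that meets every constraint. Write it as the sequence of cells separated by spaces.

Need to visit all 8 open cells exactly once, starting at a3 and ending at a2.
Cell c3 has only two open neighbours (c2 and b3), so the path must pass straight through it: one of those is the cell it's entered from and the other is where it exits.
Route from a3: right 2 to c3, up 1 to c2, left 1 to b2, up 1 to b1, left 1 to a1, down 1 to a2 — 7 moves in all.
Check: all 8 open cells covered.

a3 b3 c3 c2 b2 b1 a1 a2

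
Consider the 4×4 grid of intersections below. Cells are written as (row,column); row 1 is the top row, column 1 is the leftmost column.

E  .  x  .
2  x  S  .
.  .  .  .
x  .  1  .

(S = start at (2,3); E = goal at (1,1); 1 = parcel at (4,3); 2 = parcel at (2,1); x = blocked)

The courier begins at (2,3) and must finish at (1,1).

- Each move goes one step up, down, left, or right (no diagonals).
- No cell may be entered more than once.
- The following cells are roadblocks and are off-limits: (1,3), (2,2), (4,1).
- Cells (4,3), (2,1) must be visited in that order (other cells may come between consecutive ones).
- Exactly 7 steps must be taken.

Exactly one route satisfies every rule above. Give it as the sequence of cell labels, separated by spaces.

(2,3) (3,3) (4,3) (4,2) (3,2) (3,1) (2,1) (1,1)

The waypoints must appear in the order (4,3), (2,1), with no cell reused.
Route from (2,3): 2× down (reaching (4,3)), left to (4,2), up to (3,2), left to (3,1), 2× up (reaching (1,1)) — 7 moves in all.
Check: order respected (1 at step 2, 2 at step 6); 7 moves as required.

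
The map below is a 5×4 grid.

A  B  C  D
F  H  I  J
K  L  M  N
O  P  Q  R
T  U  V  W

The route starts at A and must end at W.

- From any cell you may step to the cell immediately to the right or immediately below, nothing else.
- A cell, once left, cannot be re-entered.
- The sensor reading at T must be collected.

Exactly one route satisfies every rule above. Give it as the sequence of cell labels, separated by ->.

Moves only go right or down, so the column and row indices never decrease.
Route from A: down 4 to T, right 3 to W — 7 moves in all.
Check: all required cells visited.

A -> F -> K -> O -> T -> U -> V -> W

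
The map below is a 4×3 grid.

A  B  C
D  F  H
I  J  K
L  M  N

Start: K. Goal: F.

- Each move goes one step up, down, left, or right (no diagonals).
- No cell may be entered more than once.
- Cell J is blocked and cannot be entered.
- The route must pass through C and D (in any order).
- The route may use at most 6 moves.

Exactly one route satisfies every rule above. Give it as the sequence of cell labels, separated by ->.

K -> H -> C -> B -> A -> D -> F

The 6-move cap with required stops at C, D leaves no slack for detours.
Route from K: up 2 to C, left 2 to A, down 1 to D, right 1 to F — 6 moves in all.
Check: all required cells visited; 6 ≤ 6 moves.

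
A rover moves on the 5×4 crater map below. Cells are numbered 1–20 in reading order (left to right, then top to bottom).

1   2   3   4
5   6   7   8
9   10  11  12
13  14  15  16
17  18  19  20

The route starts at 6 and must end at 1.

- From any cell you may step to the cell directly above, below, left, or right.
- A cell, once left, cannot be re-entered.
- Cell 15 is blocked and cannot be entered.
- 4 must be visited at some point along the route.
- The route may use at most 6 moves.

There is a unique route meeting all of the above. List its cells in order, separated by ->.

6 -> 7 -> 8 -> 4 -> 3 -> 2 -> 1

Any route must reach 4 and still end at 1 within 6 moves, so the order of the required stops is forced.
Route from 6: 2× right (reaching 8), up to 4, 3× left (reaching 1) — 6 moves in all.
Check: all required cells visited; 6 ≤ 6 moves.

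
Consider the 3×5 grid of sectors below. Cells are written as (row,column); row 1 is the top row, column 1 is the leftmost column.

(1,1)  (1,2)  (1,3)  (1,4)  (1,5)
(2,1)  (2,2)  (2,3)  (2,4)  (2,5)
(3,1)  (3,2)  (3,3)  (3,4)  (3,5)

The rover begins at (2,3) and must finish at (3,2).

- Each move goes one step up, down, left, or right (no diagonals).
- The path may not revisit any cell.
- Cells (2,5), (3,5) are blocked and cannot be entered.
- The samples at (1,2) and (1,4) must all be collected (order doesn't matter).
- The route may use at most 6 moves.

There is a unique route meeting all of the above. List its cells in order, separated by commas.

(2,3), (2,4), (1,4), (1,3), (1,2), (2,2), (3,2)

Any route must reach (1,2) and (1,4) and still end at (3,2) within 6 moves, so the order of the required stops is forced.
Route from (2,3): right 1 to (2,4), up 1 to (1,4), left 2 to (1,2), down 2 to (3,2) — 6 moves in all.
Check: all required cells visited; 6 ≤ 6 moves.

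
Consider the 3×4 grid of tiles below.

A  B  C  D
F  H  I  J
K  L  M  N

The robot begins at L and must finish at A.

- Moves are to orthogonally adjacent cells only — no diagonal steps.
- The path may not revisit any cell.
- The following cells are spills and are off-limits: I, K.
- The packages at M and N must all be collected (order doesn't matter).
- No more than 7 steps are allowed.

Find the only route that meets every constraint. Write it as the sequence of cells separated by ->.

L -> M -> N -> J -> D -> C -> B -> A

Any route must reach M and N and still end at A within 7 moves, so the order of the required stops is forced.
Route from L: right 2 to N, up 2 to D, left 3 to A — 7 moves in all.
Check: all required cells visited; 7 ≤ 7 moves.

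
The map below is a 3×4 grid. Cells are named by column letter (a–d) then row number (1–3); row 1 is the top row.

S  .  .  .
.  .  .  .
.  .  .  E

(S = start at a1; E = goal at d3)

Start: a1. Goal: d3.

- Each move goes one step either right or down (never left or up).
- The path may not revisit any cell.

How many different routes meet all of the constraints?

A right/down-only route from a1 to d3 makes exactly 2 down-moves and 3 right-moves in some order.
With no other constraints that would be C(5,2) = 10 routes.
That gives 10 routes.

10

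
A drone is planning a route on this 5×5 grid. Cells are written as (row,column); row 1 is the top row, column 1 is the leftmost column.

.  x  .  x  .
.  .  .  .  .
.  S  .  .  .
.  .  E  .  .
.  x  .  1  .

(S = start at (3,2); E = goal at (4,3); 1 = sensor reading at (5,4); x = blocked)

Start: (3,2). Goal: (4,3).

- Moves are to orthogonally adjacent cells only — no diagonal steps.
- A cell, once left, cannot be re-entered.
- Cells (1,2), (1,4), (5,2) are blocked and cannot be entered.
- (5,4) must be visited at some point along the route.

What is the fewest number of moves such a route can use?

6

Any route passes through (5,4) somewhere between (3,2) and (4,3). Summing Manhattan distances along the two legs ((3,2) → (5,4) → (4,3)) gives a lower bound of 4 + 2 = 6 moves.
A route of 6 moves achieves this: (3,2) → (3,3) → (3,4) → (4,4) → (5,4) → (5,3) → (4,3).
Since 6 matches the lower bound, it is optimal.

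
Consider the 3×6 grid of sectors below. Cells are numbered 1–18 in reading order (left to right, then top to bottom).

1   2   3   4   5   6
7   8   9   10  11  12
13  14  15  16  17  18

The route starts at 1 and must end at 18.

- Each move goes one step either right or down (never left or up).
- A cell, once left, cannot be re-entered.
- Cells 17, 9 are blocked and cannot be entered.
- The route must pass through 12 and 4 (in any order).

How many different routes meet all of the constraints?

3

A right/down-only route from 1 to 18 makes exactly 2 down-moves and 5 right-moves in some order.
With no other constraints that would be C(7,2) = 21 routes.
A monotone route can only reach the required cells in the order 4, 12, so split there and multiply the segment counts (each segment already excludes blocked cells): 1→4: 1; 4→12: 3; 12→18: 1; product = 3.
That gives 3 routes.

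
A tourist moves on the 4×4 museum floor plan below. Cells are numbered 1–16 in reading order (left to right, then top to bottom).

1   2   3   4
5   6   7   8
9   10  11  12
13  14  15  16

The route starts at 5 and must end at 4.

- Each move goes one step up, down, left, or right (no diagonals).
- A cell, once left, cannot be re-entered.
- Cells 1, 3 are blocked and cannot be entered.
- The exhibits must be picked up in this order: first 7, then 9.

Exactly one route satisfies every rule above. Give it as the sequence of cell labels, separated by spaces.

The waypoints must appear in the order 7, 9, with no cell reused.
Route from 5: 2× right (reaching 7), down to 11, 2× left (reaching 9), down to 13, 3× right (reaching 16), 3× up (reaching 4) — 12 moves in all.
Check: order respected (7 at step 2, 9 at step 5).

5 6 7 11 10 9 13 14 15 16 12 8 4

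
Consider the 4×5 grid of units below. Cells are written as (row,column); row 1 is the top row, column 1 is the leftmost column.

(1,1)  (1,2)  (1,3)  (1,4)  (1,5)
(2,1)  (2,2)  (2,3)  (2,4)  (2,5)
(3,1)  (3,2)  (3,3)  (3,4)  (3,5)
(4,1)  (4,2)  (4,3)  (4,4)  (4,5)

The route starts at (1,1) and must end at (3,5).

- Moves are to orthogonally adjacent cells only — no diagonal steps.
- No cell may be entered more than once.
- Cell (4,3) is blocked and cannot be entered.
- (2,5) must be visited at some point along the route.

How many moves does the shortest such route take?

Any route passes through (2,5) somewhere between (1,1) and (3,5). Summing Manhattan distances along the two legs ((1,1) → (2,5) → (3,5)) gives a lower bound of 5 + 1 = 6 moves.
A route of 6 moves achieves this: (1,1) → (2,1) → (2,2) → (2,3) → (2,4) → (2,5) → (3,5).
Since 6 matches the lower bound, it is optimal.

6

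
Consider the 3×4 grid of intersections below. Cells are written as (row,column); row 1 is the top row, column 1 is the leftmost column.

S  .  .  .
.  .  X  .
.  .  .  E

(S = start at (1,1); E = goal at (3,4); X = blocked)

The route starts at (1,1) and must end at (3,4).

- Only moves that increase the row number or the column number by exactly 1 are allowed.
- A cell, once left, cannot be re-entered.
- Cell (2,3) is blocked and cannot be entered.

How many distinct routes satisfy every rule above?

4

A right/down-only route from (1,1) to (3,4) makes exactly 2 down-moves and 3 right-moves in some order.
With no other constraints that would be C(5,2) = 10 routes.
Subtract routes through each blocked cell (inclusion–exclusion for overlaps): − through (2,3): 6 → 4.
That gives 4 routes.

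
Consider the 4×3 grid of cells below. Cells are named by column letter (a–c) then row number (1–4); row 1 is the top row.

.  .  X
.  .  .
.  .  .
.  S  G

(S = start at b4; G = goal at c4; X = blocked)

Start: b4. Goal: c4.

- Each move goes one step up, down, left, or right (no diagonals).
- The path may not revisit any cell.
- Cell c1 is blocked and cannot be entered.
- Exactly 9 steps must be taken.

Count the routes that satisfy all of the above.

Need simple routes of exactly 9 moves from b4 to c4 (Manhattan distance 1, so 4 moves are spent on a detour and 4 undoing it).
Enumerating: b4 b3 a3 a2 a1 b1 b2 c2 c3 c4 | b4 a4 a3 a2 a1 b1 b2 b3 c3 c4 | b4 a4 a3 a2 a1 b1 b2 c2 c3 c4.
That gives 3 routes.

3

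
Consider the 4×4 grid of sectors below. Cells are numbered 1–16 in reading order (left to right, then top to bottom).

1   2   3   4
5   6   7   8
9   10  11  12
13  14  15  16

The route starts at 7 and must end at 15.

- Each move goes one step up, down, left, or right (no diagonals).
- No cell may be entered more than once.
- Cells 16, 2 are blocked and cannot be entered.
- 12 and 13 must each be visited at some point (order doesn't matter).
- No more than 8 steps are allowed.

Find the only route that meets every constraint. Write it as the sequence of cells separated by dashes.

The budget equals the shortest possible length, so every move has to be on a shortest route through the required cells.
Route from 7: right to 8, down to 12, 3× left (reaching 9), down to 13, 2× right (reaching 15) — 8 moves in all.
Check: all required cells visited; 8 ≤ 8 moves.

7 - 8 - 12 - 11 - 10 - 9 - 13 - 14 - 15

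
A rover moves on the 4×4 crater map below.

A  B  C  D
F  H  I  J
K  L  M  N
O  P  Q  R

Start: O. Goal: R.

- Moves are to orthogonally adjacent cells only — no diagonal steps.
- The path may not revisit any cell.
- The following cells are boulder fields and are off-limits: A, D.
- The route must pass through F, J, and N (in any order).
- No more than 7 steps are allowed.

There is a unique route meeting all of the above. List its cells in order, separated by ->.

O -> K -> F -> H -> I -> J -> N -> R

Any route must reach F, J, and N and still end at R within 7 moves, so the order of the required stops is forced.
Route from O: 2× up (reaching F), 3× right (reaching J), 2× down (reaching R) — 7 moves in all.
Check: all required cells visited; 7 ≤ 7 moves.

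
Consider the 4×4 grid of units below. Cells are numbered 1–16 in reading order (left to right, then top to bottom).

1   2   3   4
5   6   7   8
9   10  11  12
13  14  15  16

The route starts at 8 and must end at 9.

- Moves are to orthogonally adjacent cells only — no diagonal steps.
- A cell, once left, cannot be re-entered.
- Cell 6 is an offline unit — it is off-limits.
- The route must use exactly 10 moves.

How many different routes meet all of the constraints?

Need simple routes of exactly 10 moves from 8 to 9 (Manhattan distance 4, so 3 moves are spent on a detour and 3 undoing it).
Enumerating: 8 4 3 7 11 12 16 15 14 10 9 | 8 4 3 7 11 12 16 15 14 13 9 | 8 12 16 15 11 7 3 2 1 5 9.
That gives 3 routes.

3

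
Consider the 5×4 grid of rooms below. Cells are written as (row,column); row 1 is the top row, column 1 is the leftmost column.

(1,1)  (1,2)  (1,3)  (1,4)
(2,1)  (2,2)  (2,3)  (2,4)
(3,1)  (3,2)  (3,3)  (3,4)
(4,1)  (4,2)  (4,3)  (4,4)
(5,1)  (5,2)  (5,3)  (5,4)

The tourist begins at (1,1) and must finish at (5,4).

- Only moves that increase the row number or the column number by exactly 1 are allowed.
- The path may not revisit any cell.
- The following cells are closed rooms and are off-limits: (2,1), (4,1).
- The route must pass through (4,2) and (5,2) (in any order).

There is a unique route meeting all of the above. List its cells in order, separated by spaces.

Moves only go right or down, so the column and row indices never decrease.
Route from (1,1): right to (1,2), 4× down (reaching (5,2)), 2× right (reaching (5,4)) — 7 moves in all.
Check: all required cells visited.

(1,1) (1,2) (2,2) (3,2) (4,2) (5,2) (5,3) (5,4)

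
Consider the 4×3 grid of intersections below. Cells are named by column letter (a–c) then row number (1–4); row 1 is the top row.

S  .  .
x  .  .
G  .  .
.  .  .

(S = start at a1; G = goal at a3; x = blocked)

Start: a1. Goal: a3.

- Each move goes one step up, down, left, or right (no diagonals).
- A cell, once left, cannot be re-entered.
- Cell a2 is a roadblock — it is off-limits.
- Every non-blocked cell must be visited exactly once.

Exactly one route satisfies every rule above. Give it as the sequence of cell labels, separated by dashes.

a1 - b1 - c1 - c2 - b2 - b3 - c3 - c4 - b4 - a4 - a3

Need to visit all 11 open cells exactly once, starting at a1 and ending at a3.
Cell a4 has only two open neighbours (a3 and b4), so the path must pass straight through it: one of those is the cell it's entered from and the other is where it exits.
Route from a1: 2× right (reaching c1), down to c2, left to b2, down to b3, right to c3, down to c4, 2× left (reaching a4), up to a3 — 10 moves in all.
Check: all 11 open cells covered.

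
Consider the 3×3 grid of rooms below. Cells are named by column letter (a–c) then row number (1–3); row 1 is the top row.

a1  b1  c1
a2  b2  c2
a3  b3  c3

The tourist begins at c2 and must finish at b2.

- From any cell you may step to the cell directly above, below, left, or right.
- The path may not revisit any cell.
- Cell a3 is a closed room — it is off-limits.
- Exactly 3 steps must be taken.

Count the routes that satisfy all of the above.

2

Need simple routes of exactly 3 moves from c2 to b2 (Manhattan distance 1, so 1 moves are spent on a detour and 1 undoing it).
Enumerating: c2 c1 b1 b2 | c2 c3 b3 b2.
That gives 2 routes.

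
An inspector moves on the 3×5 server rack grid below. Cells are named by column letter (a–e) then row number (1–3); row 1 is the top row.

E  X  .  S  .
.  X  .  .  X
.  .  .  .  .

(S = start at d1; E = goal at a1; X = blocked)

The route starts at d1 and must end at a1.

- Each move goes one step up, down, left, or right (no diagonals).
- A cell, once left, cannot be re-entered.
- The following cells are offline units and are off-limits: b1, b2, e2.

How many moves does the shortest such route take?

The Manhattan distance from d1 to a1 is |1−1| + |4−1| = 3, so at least 3 moves are needed.
That bound ignores the blocked cells. Measuring each leg by the fewest moves that actually steer around them (d1→a1: 7) raises the lower bound to 7.
A route of 7 moves exists: d1 → d2 → d3 → c3 → b3 → a3 → a2 → a1.
Since 7 matches that lower bound, it is optimal.

7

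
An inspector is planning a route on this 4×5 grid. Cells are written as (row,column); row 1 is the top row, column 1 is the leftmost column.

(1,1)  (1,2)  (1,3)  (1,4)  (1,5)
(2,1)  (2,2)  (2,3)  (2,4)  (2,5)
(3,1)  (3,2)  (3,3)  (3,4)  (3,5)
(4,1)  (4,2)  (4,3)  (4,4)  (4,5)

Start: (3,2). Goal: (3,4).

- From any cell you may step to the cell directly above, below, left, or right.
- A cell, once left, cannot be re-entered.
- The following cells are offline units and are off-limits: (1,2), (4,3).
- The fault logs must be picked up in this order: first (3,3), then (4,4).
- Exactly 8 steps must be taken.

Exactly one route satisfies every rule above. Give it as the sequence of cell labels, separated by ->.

(3,2) -> (3,3) -> (2,3) -> (2,4) -> (2,5) -> (3,5) -> (4,5) -> (4,4) -> (3,4)

The waypoints must appear in the order (3,3), (4,4), with no cell reused.
Route from (3,2): right to (3,3), up to (2,3), 2× right (reaching (2,5)), 2× down (reaching (4,5)), left to (4,4), up to (3,4) — 8 moves in all.
Check: order respected ((3,3) at step 1, (4,4) at step 7); 8 moves as required.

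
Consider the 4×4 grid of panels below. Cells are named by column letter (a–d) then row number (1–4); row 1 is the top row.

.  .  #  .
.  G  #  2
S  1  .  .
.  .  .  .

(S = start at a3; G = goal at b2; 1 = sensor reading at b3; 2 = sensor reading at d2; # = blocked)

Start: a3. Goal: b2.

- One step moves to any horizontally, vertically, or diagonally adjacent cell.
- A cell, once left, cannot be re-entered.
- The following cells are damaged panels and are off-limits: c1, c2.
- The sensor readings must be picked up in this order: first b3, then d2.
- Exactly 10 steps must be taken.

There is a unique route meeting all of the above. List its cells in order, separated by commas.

a3, a2, b3, a4, b4, c4, d4, d3, d2, c3, b2

The waypoints must appear in the order b3, d2, with no cell reused.
Route from a3: up 1 to a2, down-right 1 to b3, down-left 1 to a4, right 3 to d4, up 2 to d2, down-left 1 to c3, up-left 1 to b2 — 10 moves in all.
Check: order respected (1 at step 2, 2 at step 8); 10 moves as required.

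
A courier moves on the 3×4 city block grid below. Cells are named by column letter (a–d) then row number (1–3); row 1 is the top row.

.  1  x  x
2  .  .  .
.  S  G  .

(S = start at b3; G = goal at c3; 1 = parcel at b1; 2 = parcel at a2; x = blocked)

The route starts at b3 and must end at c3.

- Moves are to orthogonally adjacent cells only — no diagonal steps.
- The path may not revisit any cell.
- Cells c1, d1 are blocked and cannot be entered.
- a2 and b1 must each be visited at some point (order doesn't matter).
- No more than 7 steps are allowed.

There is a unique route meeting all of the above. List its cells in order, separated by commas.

b3, a3, a2, a1, b1, b2, c2, c3

The 7-move cap with required stops at a2, b1 leaves no slack for detours.
Route from b3: left 1 to a3, up 2 to a1, right 1 to b1, down 1 to b2, right 1 to c2, down 1 to c3 — 7 moves in all.
Check: all required cells visited; 7 ≤ 7 moves.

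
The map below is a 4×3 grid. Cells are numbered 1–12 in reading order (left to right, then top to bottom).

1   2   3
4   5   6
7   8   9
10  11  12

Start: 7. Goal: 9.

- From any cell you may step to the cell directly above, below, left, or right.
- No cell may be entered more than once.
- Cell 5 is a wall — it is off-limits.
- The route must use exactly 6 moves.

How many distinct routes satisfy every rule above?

1

Need simple routes of exactly 6 moves from 7 to 9 (Manhattan distance 2, so 2 moves are spent on a detour and 2 undoing it).
Enumerating: 7 4 1 2 3 6 9.
That gives 1 route.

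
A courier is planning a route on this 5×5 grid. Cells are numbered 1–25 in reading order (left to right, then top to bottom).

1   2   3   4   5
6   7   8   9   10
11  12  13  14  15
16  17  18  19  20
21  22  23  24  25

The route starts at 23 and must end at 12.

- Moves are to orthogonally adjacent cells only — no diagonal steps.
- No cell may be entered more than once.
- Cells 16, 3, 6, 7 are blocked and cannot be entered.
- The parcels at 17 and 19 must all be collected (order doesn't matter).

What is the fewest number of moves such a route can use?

Any route passes through 17 and 19 in some order between 23 and 12. Summing Manhattan distances along each leg and taking the cheapest ordering (23 → 19 → 17 → 12) gives a lower bound of 2 + 2 + 1 = 5 moves.
A route of 5 moves achieves this: 23 → 24 → 19 → 18 → 17 → 12.
Since 5 matches the lower bound, it is optimal.

5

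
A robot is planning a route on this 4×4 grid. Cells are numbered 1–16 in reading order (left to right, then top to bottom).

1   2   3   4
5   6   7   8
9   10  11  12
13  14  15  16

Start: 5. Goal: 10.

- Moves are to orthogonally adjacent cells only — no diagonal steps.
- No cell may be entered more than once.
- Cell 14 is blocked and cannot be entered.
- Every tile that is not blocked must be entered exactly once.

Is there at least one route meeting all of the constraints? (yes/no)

Cell 13 has only one open neighbour but is neither the start nor the goal, so a Hamiltonian route would have to both enter and leave it through the same neighbour — impossible without revisiting.

no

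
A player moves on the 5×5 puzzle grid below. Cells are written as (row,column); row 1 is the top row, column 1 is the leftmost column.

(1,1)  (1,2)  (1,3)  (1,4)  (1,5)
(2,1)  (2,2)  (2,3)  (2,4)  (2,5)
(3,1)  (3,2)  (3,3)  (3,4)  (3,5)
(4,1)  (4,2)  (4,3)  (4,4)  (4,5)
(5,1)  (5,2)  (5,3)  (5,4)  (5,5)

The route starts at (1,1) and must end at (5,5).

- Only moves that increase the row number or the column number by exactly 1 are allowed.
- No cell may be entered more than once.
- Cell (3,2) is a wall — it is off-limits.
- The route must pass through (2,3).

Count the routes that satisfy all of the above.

30

A right/down-only route from (1,1) to (5,5) makes exactly 4 down-moves and 4 right-moves in some order.
With no other constraints that would be C(8,4) = 70 routes.
Split at (2,3) and multiply the segment counts (each segment already excludes blocked cells): (1,1)→(2,3): 3; (2,3)→(5,5): 10; product = 30.
That gives 30 routes.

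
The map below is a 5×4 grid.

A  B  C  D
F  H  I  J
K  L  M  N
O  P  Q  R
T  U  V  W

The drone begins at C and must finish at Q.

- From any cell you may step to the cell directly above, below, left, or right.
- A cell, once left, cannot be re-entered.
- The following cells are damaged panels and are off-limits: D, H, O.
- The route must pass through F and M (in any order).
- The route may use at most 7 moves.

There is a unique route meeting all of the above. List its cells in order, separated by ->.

C -> B -> A -> F -> K -> L -> M -> Q

Any route must reach F and M and still end at Q within 7 moves, so the order of the required stops is forced.
Route from C: 2× left (reaching A), 2× down (reaching K), 2× right (reaching M), down to Q — 7 moves in all.
Check: all required cells visited; 7 ≤ 7 moves.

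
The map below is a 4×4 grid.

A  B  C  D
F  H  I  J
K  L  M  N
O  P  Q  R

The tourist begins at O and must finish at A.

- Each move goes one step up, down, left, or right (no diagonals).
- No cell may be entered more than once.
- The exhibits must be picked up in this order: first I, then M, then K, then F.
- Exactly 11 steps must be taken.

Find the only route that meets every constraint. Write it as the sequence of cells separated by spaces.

The waypoints must appear in the order I, M, K, F, with no cell reused.
Route from O: 3× right (reaching R), 2× up (reaching J), left to I, down to M, 2× left (reaching K), 2× up (reaching A) — 11 moves in all.
Check: order respected (I at step 6, M at step 7, K at step 9, F at step 10); 11 moves as required.

O P Q R N J I M L K F A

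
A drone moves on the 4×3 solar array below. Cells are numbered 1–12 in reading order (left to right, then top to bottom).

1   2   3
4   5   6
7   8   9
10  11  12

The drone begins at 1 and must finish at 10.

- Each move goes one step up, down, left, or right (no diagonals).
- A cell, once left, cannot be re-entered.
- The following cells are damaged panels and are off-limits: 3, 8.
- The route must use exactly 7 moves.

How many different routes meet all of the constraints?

2

Need simple routes of exactly 7 moves from 1 to 10 (Manhattan distance 3, so 2 moves are spent on a detour and 2 undoing it).
Enumerating: 1 4 5 6 9 12 11 10 | 1 2 5 6 9 12 11 10.
That gives 2 routes.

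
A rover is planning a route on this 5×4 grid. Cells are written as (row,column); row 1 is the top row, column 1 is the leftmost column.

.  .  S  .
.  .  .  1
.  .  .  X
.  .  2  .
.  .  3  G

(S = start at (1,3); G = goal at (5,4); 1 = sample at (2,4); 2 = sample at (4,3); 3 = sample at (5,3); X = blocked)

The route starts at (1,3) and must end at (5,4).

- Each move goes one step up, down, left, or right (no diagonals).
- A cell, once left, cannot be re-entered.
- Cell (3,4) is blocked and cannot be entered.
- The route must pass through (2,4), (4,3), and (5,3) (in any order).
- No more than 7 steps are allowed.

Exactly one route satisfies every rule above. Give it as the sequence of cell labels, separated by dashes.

(1,3) - (1,4) - (2,4) - (2,3) - (3,3) - (4,3) - (5,3) - (5,4)

The budget equals the shortest possible length, so every move has to be on a shortest route through the required cells.
Route from (1,3): right 1 to (1,4), down 1 to (2,4), left 1 to (2,3), down 3 to (5,3), right 1 to (5,4) — 7 moves in all.
Check: all required cells visited; 7 ≤ 7 moves.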